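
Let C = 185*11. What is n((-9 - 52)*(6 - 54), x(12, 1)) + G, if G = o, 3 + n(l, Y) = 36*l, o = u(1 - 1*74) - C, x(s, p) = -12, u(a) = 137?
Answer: 103507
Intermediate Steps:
C = 2035
o = -1898 (o = 137 - 1*2035 = 137 - 2035 = -1898)
n(l, Y) = -3 + 36*l
G = -1898
n((-9 - 52)*(6 - 54), x(12, 1)) + G = (-3 + 36*((-9 - 52)*(6 - 54))) - 1898 = (-3 + 36*(-61*(-48))) - 1898 = (-3 + 36*2928) - 1898 = (-3 + 105408) - 1898 = 105405 - 1898 = 103507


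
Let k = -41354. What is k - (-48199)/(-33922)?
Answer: -1402858587/33922 ≈ -41355.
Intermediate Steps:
k - (-48199)/(-33922) = -41354 - (-48199)/(-33922) = -41354 - (-48199)*(-1)/33922 = -41354 - 1*48199/33922 = -41354 - 48199/33922 = -1402858587/33922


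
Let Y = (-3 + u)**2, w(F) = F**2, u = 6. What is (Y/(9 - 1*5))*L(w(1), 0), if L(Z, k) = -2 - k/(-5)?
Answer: -9/2 ≈ -4.5000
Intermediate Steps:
L(Z, k) = -2 + k/5 (L(Z, k) = -2 - k*(-1)/5 = -2 - (-1)*k/5 = -2 + k/5)
Y = 9 (Y = (-3 + 6)**2 = 3**2 = 9)
(Y/(9 - 1*5))*L(w(1), 0) = (9/(9 - 1*5))*(-2 + (1/5)*0) = (9/(9 - 5))*(-2 + 0) = (9/4)*(-2) = -9/2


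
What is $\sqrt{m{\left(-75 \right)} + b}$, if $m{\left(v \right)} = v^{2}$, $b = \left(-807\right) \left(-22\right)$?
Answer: $\sqrt{23379} \approx 152.9$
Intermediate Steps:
$b = 17754$
$\sqrt{m{\left(-75 \right)} + b} = \sqrt{\left(-75\right)^{2} + 17754} = \sqrt{5625 + 17754} = \sqrt{23379}$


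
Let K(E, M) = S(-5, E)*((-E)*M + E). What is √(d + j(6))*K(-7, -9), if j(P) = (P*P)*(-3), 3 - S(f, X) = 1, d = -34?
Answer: -140*I*√142 ≈ -1668.3*I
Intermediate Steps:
S(f, X) = 2 (S(f, X) = 3 - 1*1 = 3 - 1 = 2)
K(E, M) = 2*E - 2*E*M (K(E, M) = 2*((-E)*M + E) = 2*(-E*M + E) = 2*(E - E*M) = 2*E - 2*E*M)
j(P) = -3*P² (j(P) = P²*(-3) = -3*P²)
√(d + j(6))*K(-7, -9) = √(-34 - 3*6²)*(2*(-7)*(1 - 1*(-9))) = √(-34 - 3*36)*(2*(-7)*(1 + 9)) = √(-34 - 108)*(2*(-7)*10) = √(-142)*(-140) = (I*√142)*(-140) = -140*I*√142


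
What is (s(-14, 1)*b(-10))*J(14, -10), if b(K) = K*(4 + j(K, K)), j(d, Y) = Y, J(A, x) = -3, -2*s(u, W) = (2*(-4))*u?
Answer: 10080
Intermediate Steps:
s(u, W) = 4*u (s(u, W) = -2*(-4)*u/2 = -(-4)*u = 4*u)
b(K) = K*(4 + K)
(s(-14, 1)*b(-10))*J(14, -10) = ((4*(-14))*(-10*(4 - 10)))*(-3) = -(-560)*(-6)*(-3) = -56*60*(-3) = -3360*(-3) = 10080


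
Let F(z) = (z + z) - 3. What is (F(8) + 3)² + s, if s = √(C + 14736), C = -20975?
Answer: 256 + I*√6239 ≈ 256.0 + 78.987*I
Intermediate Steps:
s = I*√6239 (s = √(-20975 + 14736) = √(-6239) = I*√6239 ≈ 78.987*I)
F(z) = -3 + 2*z (F(z) = 2*z - 3 = -3 + 2*z)
(F(8) + 3)² + s = ((-3 + 2*8) + 3)² + I*√6239 = ((-3 + 16) + 3)² + I*√6239 = (13 + 3)² + I*√6239 = 16² + I*√6239 = 256 + I*√6239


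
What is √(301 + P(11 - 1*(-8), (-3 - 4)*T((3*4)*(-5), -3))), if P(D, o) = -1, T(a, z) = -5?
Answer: 10*√3 ≈ 17.320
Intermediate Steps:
√(301 + P(11 - 1*(-8), (-3 - 4)*T((3*4)*(-5), -3))) = √(301 - 1) = √300 = 10*√3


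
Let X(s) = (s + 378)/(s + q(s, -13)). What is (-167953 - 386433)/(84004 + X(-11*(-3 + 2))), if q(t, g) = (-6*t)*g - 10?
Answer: -476217574/72159825 ≈ -6.5995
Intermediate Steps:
q(t, g) = -10 - 6*g*t (q(t, g) = -6*g*t - 10 = -10 - 6*g*t)
X(s) = (378 + s)/(-10 + 79*s) (X(s) = (s + 378)/(s + (-10 - 6*(-13)*s)) = (378 + s)/(s + (-10 + 78*s)) = (378 + s)/(-10 + 79*s))
(-167953 - 386433)/(84004 + X(-11*(-3 + 2))) = (-167953 - 386433)/(84004 + (378 - 11*(-3 + 2))/(-10 + 79*(-11*(-3 + 2)))) = -554386/(84004 + (378 - 11*(-1))/(-10 + 79*(-11*(-1)))) = -554386/(84004 + (378 + 11)/(-10 + 79*11)) = -554386/(84004 + 389/(-10 + 869)) = -554386/(84004 + 389/859) = -554386/72159825/859 = -554386*859/72159825 = -476217574/72159825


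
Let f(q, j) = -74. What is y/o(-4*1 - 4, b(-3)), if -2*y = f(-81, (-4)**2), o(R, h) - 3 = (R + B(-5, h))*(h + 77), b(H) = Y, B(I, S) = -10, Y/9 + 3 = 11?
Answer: -37/2679 ≈ -0.013811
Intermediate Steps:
Y = 72 (Y = -27 + 9*11 = -27 + 99 = 72)
b(H) = 72
o(R, h) = 3 + (-10 + R)*(77 + h) (o(R, h) = 3 + (R - 10)*(h + 77) = 3 + (-10 + R)*(77 + h))
y = 37 (y = -1/2*(-74) = 37)
y/o(-4*1 - 4, b(-3)) = 37/(-767 - 10*72 + 77*(-4*1 - 4) + (-4*1 - 4)*72) = 37/(-767 - 720 + 77*(-4 - 4) + (-4 - 4)*72) = 37/(-767 - 720 + 77*(-8) - 8*72) = 37/(-767 - 720 - 616 - 576) = 37/(-2679) = 37*(-1/2679) = -37/2679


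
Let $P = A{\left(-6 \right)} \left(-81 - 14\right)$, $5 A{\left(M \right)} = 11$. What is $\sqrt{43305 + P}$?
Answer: $2 \sqrt{10774} \approx 207.6$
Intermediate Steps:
$A{\left(M \right)} = \frac{11}{5}$ ($A{\left(M \right)} = \frac{1}{5} \cdot 11 = \frac{11}{5}$)
$P = -209$ ($P = \frac{11 \left(-81 - 14\right)}{5} = \frac{11}{5} \left(-95\right) = -209$)
$\sqrt{43305 + P} = \sqrt{43305 - 209} = \sqrt{43096} = 2 \sqrt{10774}$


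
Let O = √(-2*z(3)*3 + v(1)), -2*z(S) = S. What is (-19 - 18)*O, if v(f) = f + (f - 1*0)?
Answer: -37*√11 ≈ -122.72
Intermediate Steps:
z(S) = -S/2
v(f) = 2*f (v(f) = f + (f + 0) = f + f = 2*f)
O = √11 (O = √(-(-1)*3*3 + 2*1) = √(-2*(-3/2)*3 + 2) = √(3*3 + 2) = √(9 + 2) = √11 ≈ 3.3166)
(-19 - 18)*O = (-19 - 18)*√11 = -37*√11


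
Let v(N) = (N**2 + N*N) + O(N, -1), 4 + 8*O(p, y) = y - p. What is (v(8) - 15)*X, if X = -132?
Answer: -29403/2 ≈ -14702.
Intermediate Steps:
O(p, y) = -1/2 - p/8 + y/8 (O(p, y) = -1/2 + (y - p)/8 = -1/2 + (-p/8 + y/8) = -1/2 - p/8 + y/8)
v(N) = -5/8 + 2*N**2 - N/8 (v(N) = (N**2 + N*N) + (-1/2 - N/8 + (1/8)*(-1)) = (N**2 + N**2) + (-1/2 - N/8 - 1/8) = 2*N**2 + (-5/8 - N/8) = -5/8 + 2*N**2 - N/8)
(v(8) - 15)*X = ((-5/8 + 2*8**2 - 1/8*8) - 15)*(-132) = ((-5/8 + 2*64 - 1) - 15)*(-132) = ((-5/8 + 128 - 1) - 15)*(-132) = (1011/8 - 15)*(-132) = (891/8)*(-132) = -29403/2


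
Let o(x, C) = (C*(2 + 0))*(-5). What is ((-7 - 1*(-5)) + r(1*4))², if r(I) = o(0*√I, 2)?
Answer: 484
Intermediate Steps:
o(x, C) = -10*C (o(x, C) = (C*2)*(-5) = (2*C)*(-5) = -10*C)
r(I) = -20 (r(I) = -10*2 = -20)
((-7 - 1*(-5)) + r(1*4))² = ((-7 - 1*(-5)) - 20)² = ((-7 + 5) - 20)² = (-2 - 20)² = (-22)² = 484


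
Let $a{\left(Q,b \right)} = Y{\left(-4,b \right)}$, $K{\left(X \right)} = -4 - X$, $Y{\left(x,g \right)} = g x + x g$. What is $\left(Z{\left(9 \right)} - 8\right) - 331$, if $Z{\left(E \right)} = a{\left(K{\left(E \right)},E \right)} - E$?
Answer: $-420$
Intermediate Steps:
$Y{\left(x,g \right)} = 2 g x$ ($Y{\left(x,g \right)} = g x + g x = 2 g x$)
$a{\left(Q,b \right)} = - 8 b$ ($a{\left(Q,b \right)} = 2 b \left(-4\right) = - 8 b$)
$Z{\left(E \right)} = - 9 E$ ($Z{\left(E \right)} = - 8 E - E = - 9 E$)
$\left(Z{\left(9 \right)} - 8\right) - 331 = \left(\left(-9\right) 9 - 8\right) - 331 = \left(-81 - 8\right) - 331 = -89 - 331 = -420$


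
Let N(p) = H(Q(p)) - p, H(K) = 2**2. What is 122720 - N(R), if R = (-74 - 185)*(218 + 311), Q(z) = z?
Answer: -14295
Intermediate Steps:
H(K) = 4
R = -137011 (R = -259*529 = -137011)
N(p) = 4 - p
122720 - N(R) = 122720 - (4 - 1*(-137011)) = 122720 - (4 + 137011) = 122720 - 1*137015 = 122720 - 137015 = -14295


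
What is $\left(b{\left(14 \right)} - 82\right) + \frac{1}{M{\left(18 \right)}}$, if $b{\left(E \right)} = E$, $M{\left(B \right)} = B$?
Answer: $- \frac{1223}{18} \approx -67.944$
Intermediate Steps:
$\left(b{\left(14 \right)} - 82\right) + \frac{1}{M{\left(18 \right)}} = \left(14 - 82\right) + \frac{1}{18} = -68 + \frac{1}{18} = - \frac{1223}{18}$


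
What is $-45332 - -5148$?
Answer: $-40184$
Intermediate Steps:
$-45332 - -5148 = -45332 + \left(-18003 + 23151\right) = -45332 + 5148 = -40184$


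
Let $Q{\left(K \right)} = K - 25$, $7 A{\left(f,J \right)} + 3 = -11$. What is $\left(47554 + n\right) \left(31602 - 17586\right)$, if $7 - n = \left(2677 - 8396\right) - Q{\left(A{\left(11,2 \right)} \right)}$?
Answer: $746394048$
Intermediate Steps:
$A{\left(f,J \right)} = -2$ ($A{\left(f,J \right)} = - \frac{3}{7} + \frac{1}{7} \left(-11\right) = - \frac{3}{7} - \frac{11}{7} = -2$)
$Q{\left(K \right)} = -25 + K$ ($Q{\left(K \right)} = K - 25 = -25 + K$)
$n = 5699$ ($n = 7 - \left(\left(2677 - 8396\right) - \left(-25 - 2\right)\right) = 7 - \left(\left(2677 - 8396\right) - -27\right) = 7 - \left(-5719 + 27\right) = 7 - -5692 = 7 + 5692 = 5699$)
$\left(47554 + n\right) \left(31602 - 17586\right) = \left(47554 + 5699\right) \left(31602 - 17586\right) = 53253 \cdot 14016 = 746394048$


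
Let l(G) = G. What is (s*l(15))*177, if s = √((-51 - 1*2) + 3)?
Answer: 13275*I*√2 ≈ 18774.0*I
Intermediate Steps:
s = 5*I*√2 (s = √((-51 - 2) + 3) = √(-53 + 3) = √(-50) = 5*I*√2 ≈ 7.0711*I)
(s*l(15))*177 = ((5*I*√2)*15)*177 = (75*I*√2)*177 = 13275*I*√2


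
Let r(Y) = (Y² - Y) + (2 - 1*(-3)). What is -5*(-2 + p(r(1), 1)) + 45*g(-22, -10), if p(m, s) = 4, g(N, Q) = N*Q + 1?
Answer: 9935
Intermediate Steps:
r(Y) = 5 + Y² - Y (r(Y) = (Y² - Y) + (2 + 3) = (Y² - Y) + 5 = 5 + Y² - Y)
g(N, Q) = 1 + N*Q
-5*(-2 + p(r(1), 1)) + 45*g(-22, -10) = -5*(-2 + 4) + 45*(1 - 22*(-10)) = -5*2 + 45*(1 + 220) = -10 + 45*221 = -10 + 9945 = 9935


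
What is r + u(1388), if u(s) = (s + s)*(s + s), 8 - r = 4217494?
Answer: 3488690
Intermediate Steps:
r = -4217486 (r = 8 - 1*4217494 = 8 - 4217494 = -4217486)
u(s) = 4*s² (u(s) = (2*s)*(2*s) = 4*s²)
r + u(1388) = -4217486 + 4*1388² = -4217486 + 4*1926544 = -4217486 + 7706176 = 3488690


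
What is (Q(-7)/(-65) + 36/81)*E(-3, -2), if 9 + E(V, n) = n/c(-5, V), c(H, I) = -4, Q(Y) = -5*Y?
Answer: 187/234 ≈ 0.79915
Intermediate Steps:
E(V, n) = -9 - n/4 (E(V, n) = -9 + n/(-4) = -9 + n*(-1/4) = -9 - n/4)
(Q(-7)/(-65) + 36/81)*E(-3, -2) = (-5*(-7)/(-65) + 36/81)*(-9 - 1/4*(-2)) = (35*(-1/65) + 36*(1/81))*(-9 + 1/2) = (-7/13 + 4/9)*(-17/2) = -11/117*(-17/2) = 187/234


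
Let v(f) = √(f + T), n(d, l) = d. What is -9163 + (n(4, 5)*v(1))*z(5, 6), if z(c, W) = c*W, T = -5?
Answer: -9163 + 240*I ≈ -9163.0 + 240.0*I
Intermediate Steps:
z(c, W) = W*c
v(f) = √(-5 + f) (v(f) = √(f - 5) = √(-5 + f))
-9163 + (n(4, 5)*v(1))*z(5, 6) = -9163 + (4*√(-5 + 1))*(6*5) = -9163 + (4*√(-4))*30 = -9163 + (4*(2*I))*30 = -9163 + (8*I)*30 = -9163 + 240*I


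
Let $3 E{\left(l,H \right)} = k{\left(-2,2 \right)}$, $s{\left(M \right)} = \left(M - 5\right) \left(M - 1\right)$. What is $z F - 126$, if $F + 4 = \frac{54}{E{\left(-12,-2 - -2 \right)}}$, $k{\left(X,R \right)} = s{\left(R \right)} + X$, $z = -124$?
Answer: $\frac{21938}{5} \approx 4387.6$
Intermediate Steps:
$s{\left(M \right)} = \left(-1 + M\right) \left(-5 + M\right)$ ($s{\left(M \right)} = \left(-5 + M\right) \left(-1 + M\right) = \left(-1 + M\right) \left(-5 + M\right)$)
$k{\left(X,R \right)} = 5 + X + R^{2} - 6 R$ ($k{\left(X,R \right)} = \left(5 + R^{2} - 6 R\right) + X = 5 + X + R^{2} - 6 R$)
$E{\left(l,H \right)} = - \frac{5}{3}$ ($E{\left(l,H \right)} = \frac{5 - 2 + 2^{2} - 12}{3} = \frac{5 - 2 + 4 - 12}{3} = \frac{1}{3} \left(-5\right) = - \frac{5}{3}$)
$F = - \frac{182}{5}$ ($F = -4 + \frac{54}{- \frac{5}{3}} = -4 + 54 \left(- \frac{3}{5}\right) = -4 - \frac{162}{5} = - \frac{182}{5} \approx -36.4$)
$z F - 126 = \left(-124\right) \left(- \frac{182}{5}\right) - 126 = \frac{22568}{5} - 126 = \frac{21938}{5}$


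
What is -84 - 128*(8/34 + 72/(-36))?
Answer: 2412/17 ≈ 141.88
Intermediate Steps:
-84 - 128*(8/34 + 72/(-36)) = -84 - 128*(8*(1/34) + 72*(-1/36)) = -84 - 128*(4/17 - 2) = -84 - 128*(-30/17) = -84 + 3840/17 = 2412/17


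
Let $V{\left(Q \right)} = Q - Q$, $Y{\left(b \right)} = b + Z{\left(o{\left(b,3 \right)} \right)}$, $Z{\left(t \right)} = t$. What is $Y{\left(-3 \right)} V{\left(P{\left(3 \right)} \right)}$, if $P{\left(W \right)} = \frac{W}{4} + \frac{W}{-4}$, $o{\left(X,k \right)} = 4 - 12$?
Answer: $0$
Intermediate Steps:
$o{\left(X,k \right)} = -8$ ($o{\left(X,k \right)} = 4 - 12 = -8$)
$P{\left(W \right)} = 0$ ($P{\left(W \right)} = W \frac{1}{4} + W \left(- \frac{1}{4}\right) = \frac{W}{4} - \frac{W}{4} = 0$)
$Y{\left(b \right)} = -8 + b$ ($Y{\left(b \right)} = b - 8 = -8 + b$)
$V{\left(Q \right)} = 0$
$Y{\left(-3 \right)} V{\left(P{\left(3 \right)} \right)} = \left(-8 - 3\right) 0 = \left(-11\right) 0 = 0$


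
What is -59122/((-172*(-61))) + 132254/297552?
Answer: -2025532547/390239448 ≈ -5.1905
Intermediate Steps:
-59122/((-172*(-61))) + 132254/297552 = -59122/10492 + 132254*(1/297552) = -59122*1/10492 + 66127/148776 = -29561/5246 + 66127/148776 = -2025532547/390239448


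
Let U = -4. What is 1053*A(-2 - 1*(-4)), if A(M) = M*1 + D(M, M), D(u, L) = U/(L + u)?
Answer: 1053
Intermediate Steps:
D(u, L) = -4/(L + u)
A(M) = M - 2/M (A(M) = M*1 - 4/(M + M) = M - 4*1/(2*M) = M - 2/M)
1053*A(-2 - 1*(-4)) = 1053*((-2 - 1*(-4)) - 2/(-2 - 1*(-4))) = 1053*((-2 + 4) - 2/(-2 + 4)) = 1053*(2 - 2/2) = 1053*(2 - 2*1/2) = 1053*(2 - 1) = 1053*1 = 1053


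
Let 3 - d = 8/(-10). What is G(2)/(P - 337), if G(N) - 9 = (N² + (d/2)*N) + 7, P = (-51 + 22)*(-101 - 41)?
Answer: 119/18905 ≈ 0.0062946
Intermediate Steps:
d = 19/5 (d = 3 - 8/(-10) = 3 - 8*(-1)/10 = 3 - 1*(-⅘) = 3 + ⅘ = 19/5 ≈ 3.8000)
P = 4118 (P = -29*(-142) = 4118)
G(N) = 16 + N² + 19*N/10 (G(N) = 9 + ((N² + ((19/5)/2)*N) + 7) = 9 + ((N² + ((19/5)*(½))*N) + 7) = 9 + ((N² + 19*N/10) + 7) = 9 + (7 + N² + 19*N/10) = 16 + N² + 19*N/10)
G(2)/(P - 337) = (16 + 2² + (19/10)*2)/(4118 - 337) = (16 + 4 + 19/5)/3781 = (119/5)*(1/3781) = 119/18905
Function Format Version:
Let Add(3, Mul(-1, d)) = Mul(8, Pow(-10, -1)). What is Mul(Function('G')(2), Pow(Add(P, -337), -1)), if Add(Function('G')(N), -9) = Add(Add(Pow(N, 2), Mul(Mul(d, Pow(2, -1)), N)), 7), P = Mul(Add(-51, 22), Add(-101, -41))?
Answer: Rational(119, 18905) ≈ 0.0062946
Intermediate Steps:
d = Rational(19, 5) (d = Add(3, Mul(-1, Mul(8, Pow(-10, -1)))) = Add(3, Mul(-1, Mul(8, Rational(-1, 10)))) = Add(3, Mul(-1, Rational(-4, 5))) = Add(3, Rational(4, 5)) = Rational(19, 5) ≈ 3.8000)
P = 4118 (P = Mul(-29, -142) = 4118)
Function('G')(N) = Add(16, Pow(N, 2), Mul(Rational(19, 10), N)) (Function('G')(N) = Add(9, Add(Add(Pow(N, 2), Mul(Mul(Rational(19, 5), Pow(2, -1)), N)), 7)) = Add(9, Add(Add(Pow(N, 2), Mul(Mul(Rational(19, 5), Rational(1, 2)), N)), 7)) = Add(9, Add(Add(Pow(N, 2), Mul(Rational(19, 10), N)), 7)) = Add(9, Add(7, Pow(N, 2), Mul(Rational(19, 10), N))) = Add(16, Pow(N, 2), Mul(Rational(19, 10), N)))
Mul(Function('G')(2), Pow(Add(P, -337), -1)) = Mul(Add(16, Pow(2, 2), Mul(Rational(19, 10), 2)), Pow(Add(4118, -337), -1)) = Mul(Add(16, 4, Rational(19, 5)), Pow(3781, -1)) = Mul(Rational(119, 5), Rational(1, 3781)) = Rational(119, 18905)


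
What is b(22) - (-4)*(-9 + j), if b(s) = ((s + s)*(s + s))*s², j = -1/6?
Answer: 2810962/3 ≈ 9.3699e+5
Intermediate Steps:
j = -⅙ (j = -1*⅙ = -⅙ ≈ -0.16667)
b(s) = 4*s⁴ (b(s) = ((2*s)*(2*s))*s² = (4*s²)*s² = 4*s⁴)
b(22) - (-4)*(-9 + j) = 4*22⁴ - (-4)*(-9 - ⅙) = 4*234256 - (-4)*(-55)/6 = 937024 - 1*110/3 = 937024 - 110/3 = 2810962/3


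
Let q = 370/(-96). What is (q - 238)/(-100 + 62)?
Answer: 611/96 ≈ 6.3646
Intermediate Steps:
q = -185/48 (q = 370*(-1/96) = -185/48 ≈ -3.8542)
(q - 238)/(-100 + 62) = (-185/48 - 238)/(-100 + 62) = -11609/48/(-38) = -11609/48*(-1/38) = 611/96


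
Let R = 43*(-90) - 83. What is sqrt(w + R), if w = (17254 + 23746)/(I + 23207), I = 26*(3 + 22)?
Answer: 3*I*sqrt(249877478433)/23857 ≈ 62.859*I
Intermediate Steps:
I = 650 (I = 26*25 = 650)
w = 41000/23857 (w = (17254 + 23746)/(650 + 23207) = 41000/23857 ≈ 1.7186)
R = -3953 (R = -3870 - 83 = -3953)
sqrt(w + R) = sqrt(41000/23857 - 3953) = sqrt(-94265721/23857) = 3*I*sqrt(249877478433)/23857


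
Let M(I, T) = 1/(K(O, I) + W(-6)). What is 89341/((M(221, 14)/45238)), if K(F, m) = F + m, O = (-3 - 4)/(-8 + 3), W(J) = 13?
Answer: 4756972801966/5 ≈ 9.5139e+11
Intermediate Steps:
O = 7/5 (O = -7/(-5) = -7*(-⅕) = 7/5 ≈ 1.4000)
M(I, T) = 1/(72/5 + I) (M(I, T) = 1/((7/5 + I) + 13) = 1/(72/5 + I))
89341/((M(221, 14)/45238)) = 89341/(((5/(72 + 5*221))/45238)) = 89341/(((5/(72 + 1105))*(1/45238))) = 89341/(((5/1177)*(1/45238))) = 89341/(5/53245126) = 89341*(53245126/5) = 4756972801966/5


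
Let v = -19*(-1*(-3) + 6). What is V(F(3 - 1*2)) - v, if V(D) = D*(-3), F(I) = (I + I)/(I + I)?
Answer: 168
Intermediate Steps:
F(I) = 1 (F(I) = (2*I)/((2*I)) = (2*I)*(1/(2*I)) = 1)
v = -171 (v = -19*(3 + 6) = -19*9 = -171)
V(D) = -3*D
V(F(3 - 1*2)) - v = -3*1 - 1*(-171) = -3 + 171 = 168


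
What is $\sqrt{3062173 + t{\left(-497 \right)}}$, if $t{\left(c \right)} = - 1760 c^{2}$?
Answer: $i \sqrt{431673667} \approx 20777.0 i$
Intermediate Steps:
$\sqrt{3062173 + t{\left(-497 \right)}} = \sqrt{3062173 - 1760 \left(-497\right)^{2}} = \sqrt{3062173 - 434735840} = \sqrt{-431673667} = i \sqrt{431673667}$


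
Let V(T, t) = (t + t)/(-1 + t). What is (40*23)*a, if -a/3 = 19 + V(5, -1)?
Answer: -55200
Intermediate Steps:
V(T, t) = 2*t/(-1 + t) (V(T, t) = (2*t)/(-1 + t) = 2*t/(-1 + t))
a = -60 (a = -3*(19 + 2*(-1)/(-1 - 1)) = -3*(19 + 2*(-1)/(-2)) = -3*(19 + 2*(-1)*(-½)) = -3*(19 + 1) = -3*20 = -60)
(40*23)*a = (40*23)*(-60) = 920*(-60) = -55200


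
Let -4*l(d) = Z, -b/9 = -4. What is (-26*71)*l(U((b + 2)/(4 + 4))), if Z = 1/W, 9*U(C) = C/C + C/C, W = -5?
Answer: -923/10 ≈ -92.300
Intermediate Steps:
b = 36 (b = -9*(-4) = 36)
U(C) = 2/9 (U(C) = (C/C + C/C)/9 = (1 + 1)/9 = (1/9)*2 = 2/9)
Z = -1/5 (Z = 1/(-5) = -1/5 ≈ -0.20000)
l(d) = 1/20 (l(d) = -1/4*(-1/5) = 1/20)
(-26*71)*l(U((b + 2)/(4 + 4))) = -26*71*(1/20) = -1846*1/20 = -923/10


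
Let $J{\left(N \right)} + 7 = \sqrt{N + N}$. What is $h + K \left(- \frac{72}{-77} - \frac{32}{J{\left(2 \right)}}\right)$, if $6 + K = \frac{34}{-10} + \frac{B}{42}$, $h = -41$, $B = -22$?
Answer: $- \frac{4600033}{40425} \approx -113.79$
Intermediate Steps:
$J{\left(N \right)} = -7 + \sqrt{2} \sqrt{N}$ ($J{\left(N \right)} = -7 + \sqrt{N + N} = -7 + \sqrt{2 N} = -7 + \sqrt{2} \sqrt{N}$)
$K = - \frac{1042}{105}$ ($K = -6 + \left(\frac{34}{-10} - \frac{22}{42}\right) = -6 + \left(34 \left(- \frac{1}{10}\right) - \frac{11}{21}\right) = -6 - \frac{412}{105} = - \frac{1042}{105} \approx -9.9238$)
$h + K \left(- \frac{72}{-77} - \frac{32}{J{\left(2 \right)}}\right) = -41 - \frac{1042 \left(- \frac{72}{-77} - \frac{32}{-7 + \sqrt{2} \sqrt{2}}\right)}{105} = -41 - \frac{1042 \left(\left(-72\right) \left(- \frac{1}{77}\right) - \frac{32}{-7 + 2}\right)}{105} = -41 - \frac{1042 \left(\frac{72}{77} - \frac{32}{-5}\right)}{105} = -41 - \frac{1042 \left(\frac{72}{77} - - \frac{32}{5}\right)}{105} = -41 - \frac{1042 \left(\frac{72}{77} + \frac{32}{5}\right)}{105} = -41 - \frac{2942608}{40425} = - \frac{4600033}{40425}$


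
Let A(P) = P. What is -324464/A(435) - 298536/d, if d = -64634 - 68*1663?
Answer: -28766614996/38653665 ≈ -744.21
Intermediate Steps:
d = -177718 (d = -64634 - 1*113084 = -64634 - 113084 = -177718)
-324464/A(435) - 298536/d = -324464/435 - 298536/(-177718) = -324464*1/435 - 298536*(-1/177718) = -324464/435 + 149268/88859 = -28766614996/38653665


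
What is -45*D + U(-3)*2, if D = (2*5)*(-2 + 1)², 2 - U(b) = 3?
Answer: -452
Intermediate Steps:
U(b) = -1 (U(b) = 2 - 1*3 = 2 - 3 = -1)
D = 10 (D = 10*(-1)² = 10*1 = 10)
-45*D + U(-3)*2 = -45*10 - 1*2 = -450 - 2 = -452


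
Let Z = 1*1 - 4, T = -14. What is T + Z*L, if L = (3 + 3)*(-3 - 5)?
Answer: 130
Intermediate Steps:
Z = -3 (Z = 1 - 4 = -3)
L = -48 (L = 6*(-8) = -48)
T + Z*L = -14 - 3*(-48) = -14 + 144 = 130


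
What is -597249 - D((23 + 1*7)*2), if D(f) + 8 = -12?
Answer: -597229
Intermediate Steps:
D(f) = -20 (D(f) = -8 - 12 = -20)
-597249 - D((23 + 1*7)*2) = -597249 - 1*(-20) = -597249 + 20 = -597229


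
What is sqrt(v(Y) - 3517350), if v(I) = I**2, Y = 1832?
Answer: I*sqrt(161126) ≈ 401.41*I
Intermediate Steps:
sqrt(v(Y) - 3517350) = sqrt(1832**2 - 3517350) = sqrt(3356224 - 3517350) = sqrt(-161126) = I*sqrt(161126)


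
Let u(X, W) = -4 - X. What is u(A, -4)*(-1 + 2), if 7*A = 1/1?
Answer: -29/7 ≈ -4.1429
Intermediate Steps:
A = ⅐ (A = (⅐)/1 = (⅐)*1 = ⅐ ≈ 0.14286)
u(A, -4)*(-1 + 2) = (-4 - 1*⅐)*(-1 + 2) = (-4 - ⅐)*1 = -29/7*1 = -29/7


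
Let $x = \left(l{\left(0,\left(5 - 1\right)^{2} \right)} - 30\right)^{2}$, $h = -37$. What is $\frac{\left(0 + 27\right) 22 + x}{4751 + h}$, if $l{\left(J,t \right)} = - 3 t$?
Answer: $\frac{3339}{2357} \approx 1.4166$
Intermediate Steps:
$x = 6084$ ($x = \left(- 3 \left(5 - 1\right)^{2} - 30\right)^{2} = \left(- 3 \cdot 4^{2} - 30\right)^{2} = \left(\left(-3\right) 16 - 30\right)^{2} = \left(-48 - 30\right)^{2} = \left(-78\right)^{2} = 6084$)
$\frac{\left(0 + 27\right) 22 + x}{4751 + h} = \frac{\left(0 + 27\right) 22 + 6084}{4751 - 37} = \frac{27 \cdot 22 + 6084}{4714} = \left(594 + 6084\right) \frac{1}{4714} = 6678 \cdot \frac{1}{4714} = \frac{3339}{2357}$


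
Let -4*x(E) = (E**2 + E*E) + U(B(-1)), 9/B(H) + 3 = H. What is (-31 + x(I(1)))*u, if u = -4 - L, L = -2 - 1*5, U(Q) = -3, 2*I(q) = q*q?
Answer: -729/8 ≈ -91.125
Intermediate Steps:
B(H) = 9/(-3 + H)
I(q) = q**2/2 (I(q) = (q*q)/2 = q**2/2)
x(E) = 3/4 - E**2/2 (x(E) = -((E**2 + E*E) - 3)/4 = -((E**2 + E**2) - 3)/4 = -(2*E**2 - 3)/4 = -(-3 + 2*E**2)/4 = 3/4 - E**2/2)
L = -7 (L = -2 - 5 = -7)
u = 3 (u = -4 - 1*(-7) = -4 + 7 = 3)
(-31 + x(I(1)))*u = (-31 + (3/4 - ((1/2)*1**2)**2/2))*3 = (-31 + (3/4 - ((1/2)*1)**2/2))*3 = (-31 + (3/4 - (1/2)**2/2))*3 = (-31 + (3/4 - 1/2*1/4))*3 = (-31 + (3/4 - 1/8))*3 = (-31 + 5/8)*3 = -243/8*3 = -729/8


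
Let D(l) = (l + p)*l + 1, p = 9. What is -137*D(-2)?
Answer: 1781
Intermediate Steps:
D(l) = 1 + l*(9 + l) (D(l) = (l + 9)*l + 1 = (9 + l)*l + 1 = l*(9 + l) + 1 = 1 + l*(9 + l))
-137*D(-2) = -137*(1 + (-2)² + 9*(-2)) = -137*(1 + 4 - 18) = -137*(-13) = 1781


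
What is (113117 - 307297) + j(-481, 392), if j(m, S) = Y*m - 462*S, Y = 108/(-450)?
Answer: -9379214/25 ≈ -3.7517e+5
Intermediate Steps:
Y = -6/25 (Y = 108*(-1/450) = -6/25 ≈ -0.24000)
j(m, S) = -462*S - 6*m/25 (j(m, S) = -6*m/25 - 462*S = -462*S - 6*m/25)
(113117 - 307297) + j(-481, 392) = (113117 - 307297) + (-462*392 - 6/25*(-481)) = -194180 + (-181104 + 2886/25) = -194180 - 4524714/25 = -9379214/25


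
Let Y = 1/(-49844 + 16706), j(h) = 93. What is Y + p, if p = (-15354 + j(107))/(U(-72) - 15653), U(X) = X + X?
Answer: 505703221/523480986 ≈ 0.96604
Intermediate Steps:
U(X) = 2*X
Y = -1/33138 (Y = 1/(-33138) = -1/33138 ≈ -3.0177e-5)
p = 15261/15797 (p = (-15354 + 93)/(2*(-72) - 15653) = -15261/(-144 - 15653) = -15261/(-15797) = -15261*(-1/15797) = 15261/15797 ≈ 0.96607)
Y + p = -1/33138 + 15261/15797 = 505703221/523480986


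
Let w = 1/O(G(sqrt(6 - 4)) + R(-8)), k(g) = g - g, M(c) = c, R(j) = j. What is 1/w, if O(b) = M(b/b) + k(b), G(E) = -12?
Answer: 1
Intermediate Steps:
k(g) = 0
O(b) = 1 (O(b) = b/b + 0 = 1 + 0 = 1)
w = 1 (w = 1/1 = 1)
1/w = 1/1 = 1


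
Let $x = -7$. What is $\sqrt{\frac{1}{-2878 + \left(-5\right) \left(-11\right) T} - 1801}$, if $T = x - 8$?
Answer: $\frac{4 i \sqrt{2917733}}{161} \approx 42.438 i$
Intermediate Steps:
$T = -15$ ($T = -7 - 8 = -15$)
$\sqrt{\frac{1}{-2878 + \left(-5\right) \left(-11\right) T} - 1801} = \sqrt{\frac{1}{-2878 + \left(-5\right) \left(-11\right) \left(-15\right)} - 1801} = \sqrt{\frac{1}{-2878 + 55 \left(-15\right)} - 1801} = \sqrt{\frac{1}{-2878 - 825} - 1801} = \sqrt{\frac{1}{-3703} - 1801} = \sqrt{- \frac{1}{3703} - 1801} = \sqrt{- \frac{6669104}{3703}} = \frac{4 i \sqrt{2917733}}{161}$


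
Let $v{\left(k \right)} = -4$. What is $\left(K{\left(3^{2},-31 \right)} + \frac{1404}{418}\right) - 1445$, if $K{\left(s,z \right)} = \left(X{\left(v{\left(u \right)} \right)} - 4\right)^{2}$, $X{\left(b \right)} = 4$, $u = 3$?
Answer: $- \frac{301303}{209} \approx -1441.6$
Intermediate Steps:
$K{\left(s,z \right)} = 0$ ($K{\left(s,z \right)} = \left(4 - 4\right)^{2} = 0^{2} = 0$)
$\left(K{\left(3^{2},-31 \right)} + \frac{1404}{418}\right) - 1445 = \left(0 + \frac{1404}{418}\right) - 1445 = \left(0 + 1404 \cdot \frac{1}{418}\right) - 1445 = \left(0 + \frac{702}{209}\right) - 1445 = \frac{702}{209} - 1445 = - \frac{301303}{209}$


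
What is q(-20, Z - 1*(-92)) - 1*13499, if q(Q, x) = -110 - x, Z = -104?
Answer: -13597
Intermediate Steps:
q(-20, Z - 1*(-92)) - 1*13499 = (-110 - (-104 - 1*(-92))) - 1*13499 = (-110 - (-104 + 92)) - 13499 = (-110 - 1*(-12)) - 13499 = (-110 + 12) - 13499 = -98 - 13499 = -13597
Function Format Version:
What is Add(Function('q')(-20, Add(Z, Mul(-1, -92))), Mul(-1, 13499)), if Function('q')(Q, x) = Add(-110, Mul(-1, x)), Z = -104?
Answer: -13597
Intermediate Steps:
Add(Function('q')(-20, Add(Z, Mul(-1, -92))), Mul(-1, 13499)) = Add(Add(-110, Mul(-1, Add(-104, Mul(-1, -92)))), Mul(-1, 13499)) = Add(Add(-110, Mul(-1, Add(-104, 92))), -13499) = Add(Add(-110, Mul(-1, -12)), -13499) = Add(Add(-110, 12), -13499) = Add(-98, -13499) = -13597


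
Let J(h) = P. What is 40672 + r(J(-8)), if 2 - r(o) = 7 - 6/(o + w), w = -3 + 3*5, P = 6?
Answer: 122002/3 ≈ 40667.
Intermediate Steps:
w = 12 (w = -3 + 15 = 12)
J(h) = 6
r(o) = -5 + 6/(12 + o) (r(o) = 2 - (7 - 6/(o + 12)) = 2 - (7 - 6/(12 + o)) = 2 + (-7 + 6/(12 + o)) = -5 + 6/(12 + o))
40672 + r(J(-8)) = 40672 + (-54 - 5*6)/(12 + 6) = 40672 + (-54 - 30)/18 = 40672 + (1/18)*(-84) = 40672 - 14/3 = 122002/3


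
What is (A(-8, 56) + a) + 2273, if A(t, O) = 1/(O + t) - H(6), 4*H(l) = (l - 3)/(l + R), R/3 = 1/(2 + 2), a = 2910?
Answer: 746339/144 ≈ 5182.9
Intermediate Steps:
R = 3/4 (R = 3/(2 + 2) = 3/4 ≈ 0.75000)
H(l) = (-3 + l)/(4*(3/4 + l)) (H(l) = ((l - 3)/(l + 3/4))/4 = ((-3 + l)/(3/4 + l))/4 = (-3 + l)/(4*(3/4 + l)))
A(t, O) = -1/9 + 1/(O + t) (A(t, O) = 1/(O + t) - (-3 + 6)/(3 + 4*6) = 1/(O + t) - 3/(3 + 24) = 1/(O + t) - 3/27 = 1/(O + t) - 1*1/9 = 1/(O + t) - 1/9 = -1/9 + 1/(O + t))
(A(-8, 56) + a) + 2273 = ((9 - 1*56 - 1*(-8))/(9*(56 - 8)) + 2910) + 2273 = ((1/9)*(9 - 56 + 8)/48 + 2910) + 2273 = ((1/9)*(1/48)*(-39) + 2910) + 2273 = (-13/144 + 2910) + 2273 = 419027/144 + 2273 = 746339/144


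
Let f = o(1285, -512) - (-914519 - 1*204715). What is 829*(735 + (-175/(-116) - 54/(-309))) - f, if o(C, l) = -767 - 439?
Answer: -6061429247/11948 ≈ -5.0732e+5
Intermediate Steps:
o(C, l) = -1206
f = 1118028 (f = -1206 - (-914519 - 1*204715) = -1206 - (-914519 - 204715) = -1206 - 1*(-1119234) = -1206 + 1119234 = 1118028)
829*(735 + (-175/(-116) - 54/(-309))) - f = 829*(735 + (-175/(-116) - 54/(-309))) - 1*1118028 = 829*(735 + (-175*(-1/116) - 54*(-1/309))) - 1118028 = 829*(735 + (175/116 + 18/103)) - 1118028 = 829*(735 + 20113/11948) - 1118028 = 829*(8801893/11948) - 1118028 = 7296769297/11948 - 1118028 = -6061429247/11948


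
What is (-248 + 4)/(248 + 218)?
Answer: -122/233 ≈ -0.52361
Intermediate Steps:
(-248 + 4)/(248 + 218) = -244/466 = -244*1/466 = -122/233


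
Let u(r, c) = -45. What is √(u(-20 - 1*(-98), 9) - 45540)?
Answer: 3*I*√5065 ≈ 213.51*I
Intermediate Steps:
√(u(-20 - 1*(-98), 9) - 45540) = √(-45 - 45540) = √(-45585) = 3*I*√5065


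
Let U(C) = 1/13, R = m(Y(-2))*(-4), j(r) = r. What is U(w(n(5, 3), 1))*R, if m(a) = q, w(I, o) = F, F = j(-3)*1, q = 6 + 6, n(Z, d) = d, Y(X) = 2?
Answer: -48/13 ≈ -3.6923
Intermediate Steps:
q = 12
F = -3 (F = -3*1 = -3)
w(I, o) = -3
m(a) = 12
R = -48 (R = 12*(-4) = -48)
U(C) = 1/13
U(w(n(5, 3), 1))*R = (1/13)*(-48) = -48/13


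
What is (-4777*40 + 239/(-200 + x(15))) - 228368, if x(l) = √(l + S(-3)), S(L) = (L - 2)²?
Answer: -419029747/999 - 239*√10/19980 ≈ -4.1945e+5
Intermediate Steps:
S(L) = (-2 + L)²
x(l) = √(25 + l) (x(l) = √(l + (-2 - 3)²) = √(l + (-5)²) = √(l + 25) = √(25 + l))
(-4777*40 + 239/(-200 + x(15))) - 228368 = (-4777*40 + 239/(-200 + √(25 + 15))) - 228368 = (-191080 + 239/(-200 + √40)) - 228368 = (-191080 + 239/(-200 + 2*√10)) - 228368 = -419448 + 239/(-200 + 2*√10)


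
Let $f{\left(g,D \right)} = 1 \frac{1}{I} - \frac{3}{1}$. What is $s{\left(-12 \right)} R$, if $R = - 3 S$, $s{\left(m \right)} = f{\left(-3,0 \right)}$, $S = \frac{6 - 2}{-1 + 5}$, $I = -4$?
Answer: $\frac{39}{4} \approx 9.75$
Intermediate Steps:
$f{\left(g,D \right)} = - \frac{13}{4}$ ($f{\left(g,D \right)} = 1 \frac{1}{-4} - \frac{3}{1} = 1 \left(- \frac{1}{4}\right) - 3 = - \frac{1}{4} - 3 = - \frac{13}{4}$)
$S = 1$ ($S = \frac{4}{4} = 4 \cdot \frac{1}{4} = 1$)
$s{\left(m \right)} = - \frac{13}{4}$
$R = -3$ ($R = \left(-3\right) 1 = -3$)
$s{\left(-12 \right)} R = \left(- \frac{13}{4}\right) \left(-3\right) = \frac{39}{4}$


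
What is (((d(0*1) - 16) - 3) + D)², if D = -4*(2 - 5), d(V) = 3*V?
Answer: 49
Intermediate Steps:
D = 12 (D = -4*(-3) = 12)
(((d(0*1) - 16) - 3) + D)² = (((3*(0*1) - 16) - 3) + 12)² = (((3*0 - 16) - 3) + 12)² = (((0 - 16) - 3) + 12)² = ((-16 - 3) + 12)² = (-19 + 12)² = (-7)² = 49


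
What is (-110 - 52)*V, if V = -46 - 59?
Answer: 17010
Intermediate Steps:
V = -105
(-110 - 52)*V = (-110 - 52)*(-105) = -162*(-105) = 17010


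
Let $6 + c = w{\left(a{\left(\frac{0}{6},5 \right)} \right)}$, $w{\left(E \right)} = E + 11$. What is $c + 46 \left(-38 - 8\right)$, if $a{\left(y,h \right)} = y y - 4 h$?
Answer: $-2131$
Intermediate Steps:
$a{\left(y,h \right)} = y^{2} - 4 h$
$w{\left(E \right)} = 11 + E$
$c = -15$ ($c = -6 + \left(11 + \left(\left(\frac{0}{6}\right)^{2} - 20\right)\right) = -6 + \left(11 - \left(20 - \left(0 \cdot \frac{1}{6}\right)^{2}\right)\right) = -6 + \left(11 - \left(20 - 0^{2}\right)\right) = -6 + \left(11 + \left(0 - 20\right)\right) = -6 + \left(11 - 20\right) = -6 - 9 = -15$)
$c + 46 \left(-38 - 8\right) = -15 + 46 \left(-38 - 8\right) = -15 + 46 \left(-46\right) = -15 - 2116 = -2131$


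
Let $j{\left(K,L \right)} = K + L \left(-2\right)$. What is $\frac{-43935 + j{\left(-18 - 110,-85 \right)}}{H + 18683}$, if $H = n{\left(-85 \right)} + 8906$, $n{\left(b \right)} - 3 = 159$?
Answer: $- \frac{43893}{27751} \approx -1.5817$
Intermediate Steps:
$n{\left(b \right)} = 162$ ($n{\left(b \right)} = 3 + 159 = 162$)
$j{\left(K,L \right)} = K - 2 L$
$H = 9068$ ($H = 162 + 8906 = 9068$)
$\frac{-43935 + j{\left(-18 - 110,-85 \right)}}{H + 18683} = \frac{-43935 - -42}{9068 + 18683} = \frac{-43935 + \left(-128 + 170\right)}{27751} = \left(-43935 + 42\right) \frac{1}{27751} = \left(-43893\right) \frac{1}{27751} = - \frac{43893}{27751}$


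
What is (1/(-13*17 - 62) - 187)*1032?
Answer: -54615504/283 ≈ -1.9299e+5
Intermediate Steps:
(1/(-13*17 - 62) - 187)*1032 = (1/(-221 - 62) - 187)*1032 = (1/(-283) - 187)*1032 = (-1/283 - 187)*1032 = -52922/283*1032 = -54615504/283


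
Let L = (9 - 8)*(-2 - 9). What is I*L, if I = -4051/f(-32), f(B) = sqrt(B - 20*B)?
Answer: 44561*sqrt(38)/152 ≈ 1807.2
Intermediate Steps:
f(B) = sqrt(19)*sqrt(-B) (f(B) = sqrt(-19*B) = sqrt(19)*sqrt(-B))
I = -4051*sqrt(38)/152 ≈ -164.29
L = -11 (L = 1*(-11) = -11)
I*L = -4051*sqrt(38)/152*(-11) = 44561*sqrt(38)/152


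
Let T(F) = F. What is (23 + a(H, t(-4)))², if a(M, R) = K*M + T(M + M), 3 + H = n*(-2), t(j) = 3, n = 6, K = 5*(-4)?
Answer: 85849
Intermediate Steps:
K = -20
H = -15 (H = -3 + 6*(-2) = -3 - 12 = -15)
a(M, R) = -18*M (a(M, R) = -20*M + (M + M) = -20*M + 2*M = -18*M)
(23 + a(H, t(-4)))² = (23 - 18*(-15))² = (23 + 270)² = 293² = 85849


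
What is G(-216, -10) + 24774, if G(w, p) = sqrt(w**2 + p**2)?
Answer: 24774 + 2*sqrt(11689) ≈ 24990.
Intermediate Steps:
G(w, p) = sqrt(p**2 + w**2)
G(-216, -10) + 24774 = sqrt((-10)**2 + (-216)**2) + 24774 = sqrt(100 + 46656) + 24774 = sqrt(46756) + 24774 = 2*sqrt(11689) + 24774 = 24774 + 2*sqrt(11689)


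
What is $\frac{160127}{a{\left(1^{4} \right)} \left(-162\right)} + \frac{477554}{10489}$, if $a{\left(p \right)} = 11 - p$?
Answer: $- \frac{905934623}{16992180} \approx -53.315$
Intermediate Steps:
$\frac{160127}{a{\left(1^{4} \right)} \left(-162\right)} + \frac{477554}{10489} = \frac{160127}{\left(11 - 1^{4}\right) \left(-162\right)} + \frac{477554}{10489} = \frac{160127}{\left(11 - 1\right) \left(-162\right)} + 477554 \cdot \frac{1}{10489} = \frac{160127}{\left(11 - 1\right) \left(-162\right)} + \frac{477554}{10489} = \frac{160127}{10 \left(-162\right)} + \frac{477554}{10489} = \frac{160127}{-1620} + \frac{477554}{10489} = 160127 \left(- \frac{1}{1620}\right) + \frac{477554}{10489} = - \frac{160127}{1620} + \frac{477554}{10489} = - \frac{905934623}{16992180}$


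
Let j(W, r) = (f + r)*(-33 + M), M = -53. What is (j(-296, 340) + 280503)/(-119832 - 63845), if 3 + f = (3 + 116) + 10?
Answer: -240427/183677 ≈ -1.3090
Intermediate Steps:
f = 126 (f = -3 + ((3 + 116) + 10) = -3 + (119 + 10) = -3 + 129 = 126)
j(W, r) = -10836 - 86*r (j(W, r) = (126 + r)*(-33 - 53) = (126 + r)*(-86) = -10836 - 86*r)
(j(-296, 340) + 280503)/(-119832 - 63845) = ((-10836 - 86*340) + 280503)/(-119832 - 63845) = ((-10836 - 29240) + 280503)/(-183677) = (-40076 + 280503)*(-1/183677) = 240427*(-1/183677) = -240427/183677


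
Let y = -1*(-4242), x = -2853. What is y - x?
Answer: 7095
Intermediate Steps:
y = 4242
y - x = 4242 - 1*(-2853) = 4242 + 2853 = 7095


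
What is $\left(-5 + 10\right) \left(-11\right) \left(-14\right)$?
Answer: $770$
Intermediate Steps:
$\left(-5 + 10\right) \left(-11\right) \left(-14\right) = 5 \left(-11\right) \left(-14\right) = \left(-55\right) \left(-14\right) = 770$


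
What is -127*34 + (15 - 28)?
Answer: -4331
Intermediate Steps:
-127*34 + (15 - 28) = -4318 - 13 = -4331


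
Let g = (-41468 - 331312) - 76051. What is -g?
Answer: 448831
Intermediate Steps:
g = -448831 (g = -372780 - 76051 = -448831)
-g = -1*(-448831) = 448831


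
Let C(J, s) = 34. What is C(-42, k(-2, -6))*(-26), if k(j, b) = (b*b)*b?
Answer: -884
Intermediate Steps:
k(j, b) = b³ (k(j, b) = b²*b = b³)
C(-42, k(-2, -6))*(-26) = 34*(-26) = -884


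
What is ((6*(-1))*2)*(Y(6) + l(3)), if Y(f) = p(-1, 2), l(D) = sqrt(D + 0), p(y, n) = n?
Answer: -24 - 12*sqrt(3) ≈ -44.785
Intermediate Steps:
l(D) = sqrt(D)
Y(f) = 2
((6*(-1))*2)*(Y(6) + l(3)) = ((6*(-1))*2)*(2 + sqrt(3)) = (-6*2)*(2 + sqrt(3)) = -12*(2 + sqrt(3)) = -24 - 12*sqrt(3)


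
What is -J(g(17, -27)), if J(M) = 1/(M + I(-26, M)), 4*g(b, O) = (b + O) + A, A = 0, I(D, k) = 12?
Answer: -2/19 ≈ -0.10526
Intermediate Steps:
g(b, O) = O/4 + b/4 (g(b, O) = ((b + O) + 0)/4 = ((O + b) + 0)/4 = (O + b)/4 = O/4 + b/4)
J(M) = 1/(12 + M) (J(M) = 1/(M + 12) = 1/(12 + M))
-J(g(17, -27)) = -1/(12 + ((¼)*(-27) + (¼)*17)) = -1/(12 + (-27/4 + 17/4)) = -1/(12 - 5/2) = -1/19/2 = -1*2/19 = -2/19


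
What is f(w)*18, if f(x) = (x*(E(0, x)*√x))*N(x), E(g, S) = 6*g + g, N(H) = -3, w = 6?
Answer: 0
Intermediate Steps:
E(g, S) = 7*g
f(x) = 0 (f(x) = (x*((7*0)*√x))*(-3) = (x*(0*√x))*(-3) = (x*0)*(-3) = 0*(-3) = 0)
f(w)*18 = 0*18 = 0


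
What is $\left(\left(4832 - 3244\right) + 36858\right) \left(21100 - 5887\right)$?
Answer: $584878998$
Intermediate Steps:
$\left(\left(4832 - 3244\right) + 36858\right) \left(21100 - 5887\right) = \left(1588 + 36858\right) 15213 = 38446 \cdot 15213 = 584878998$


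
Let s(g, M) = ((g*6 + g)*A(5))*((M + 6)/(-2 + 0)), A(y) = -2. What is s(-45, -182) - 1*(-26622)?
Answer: 82062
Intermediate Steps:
s(g, M) = -14*g*(-3 - M/2) (s(g, M) = ((g*6 + g)*(-2))*((M + 6)/(-2 + 0)) = ((6*g + g)*(-2))*((6 + M)/(-2)) = ((7*g)*(-2))*((6 + M)*(-1/2)) = (-14*g)*(-3 - M/2) = -14*g*(-3 - M/2))
s(-45, -182) - 1*(-26622) = 7*(-45)*(6 - 182) - 1*(-26622) = 7*(-45)*(-176) + 26622 = 55440 + 26622 = 82062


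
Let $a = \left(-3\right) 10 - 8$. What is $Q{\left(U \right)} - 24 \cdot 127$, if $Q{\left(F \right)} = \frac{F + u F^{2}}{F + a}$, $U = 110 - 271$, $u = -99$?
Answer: $\frac{1959788}{199} \approx 9848.2$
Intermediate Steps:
$a = -38$ ($a = -30 - 8 = -38$)
$U = -161$ ($U = 110 - 271 = -161$)
$Q{\left(F \right)} = \frac{F - 99 F^{2}}{-38 + F}$ ($Q{\left(F \right)} = \frac{F - 99 F^{2}}{F - 38} = \frac{F - 99 F^{2}}{-38 + F}$)
$Q{\left(U \right)} - 24 \cdot 127 = - \frac{161 \left(1 - -15939\right)}{-38 - 161} - 24 \cdot 127 = - \frac{161 \left(1 + 15939\right)}{-199} - 3048 = \left(-161\right) \left(- \frac{1}{199}\right) 15940 - 3048 = \frac{2566340}{199} - 3048 = \frac{1959788}{199}$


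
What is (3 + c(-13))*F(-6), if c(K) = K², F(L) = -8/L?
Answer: 688/3 ≈ 229.33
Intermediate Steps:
(3 + c(-13))*F(-6) = (3 + (-13)²)*(-8/(-6)) = (3 + 169)*(-8*(-⅙)) = 172*(4/3) = 688/3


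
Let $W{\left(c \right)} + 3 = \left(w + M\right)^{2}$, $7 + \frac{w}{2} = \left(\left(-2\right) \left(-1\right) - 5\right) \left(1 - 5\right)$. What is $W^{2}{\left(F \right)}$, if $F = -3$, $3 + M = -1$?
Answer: $1089$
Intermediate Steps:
$M = -4$ ($M = -3 - 1 = -4$)
$w = 10$ ($w = -14 + 2 \left(\left(-2\right) \left(-1\right) - 5\right) \left(1 - 5\right) = -14 + 2 \left(2 - 5\right) \left(-4\right) = -14 + 2 \left(\left(-3\right) \left(-4\right)\right) = -14 + 2 \cdot 12 = -14 + 24 = 10$)
$W{\left(c \right)} = 33$ ($W{\left(c \right)} = -3 + \left(10 - 4\right)^{2} = -3 + 6^{2} = -3 + 36 = 33$)
$W^{2}{\left(F \right)} = 33^{2} = 1089$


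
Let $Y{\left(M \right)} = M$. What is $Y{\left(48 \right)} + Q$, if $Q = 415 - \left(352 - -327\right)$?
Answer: $-216$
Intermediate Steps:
$Q = -264$ ($Q = 415 - \left(352 + 327\right) = 415 - 679 = -264$)
$Y{\left(48 \right)} + Q = 48 - 264 = -216$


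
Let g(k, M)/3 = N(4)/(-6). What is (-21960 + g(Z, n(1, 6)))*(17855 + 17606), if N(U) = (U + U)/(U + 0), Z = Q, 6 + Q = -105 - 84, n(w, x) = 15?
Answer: -778759021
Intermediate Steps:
Q = -195 (Q = -6 + (-105 - 84) = -6 - 189 = -195)
Z = -195
N(U) = 2 (N(U) = (2*U)/U = 2)
g(k, M) = -1 (g(k, M) = 3*(2/(-6)) = 3*(-1/6*2) = 3*(-1/3) = -1)
(-21960 + g(Z, n(1, 6)))*(17855 + 17606) = (-21960 - 1)*(17855 + 17606) = -21961*35461 = -778759021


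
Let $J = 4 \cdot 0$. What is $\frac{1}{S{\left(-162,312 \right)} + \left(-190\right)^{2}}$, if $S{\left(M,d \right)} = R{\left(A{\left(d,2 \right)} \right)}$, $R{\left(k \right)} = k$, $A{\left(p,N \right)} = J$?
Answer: $\frac{1}{36100} \approx 2.7701 \cdot 10^{-5}$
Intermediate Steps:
$J = 0$
$A{\left(p,N \right)} = 0$
$S{\left(M,d \right)} = 0$
$\frac{1}{S{\left(-162,312 \right)} + \left(-190\right)^{2}} = \frac{1}{0 + \left(-190\right)^{2}} = \frac{1}{0 + 36100} = \frac{1}{36100}$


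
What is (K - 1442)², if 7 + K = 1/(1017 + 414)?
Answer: 4299476896324/2047761 ≈ 2.0996e+6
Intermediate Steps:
K = -10016/1431 (K = -7 + 1/(1017 + 414) = -7 + 1/1431 = -10016/1431 ≈ -6.9993)
(K - 1442)² = (-10016/1431 - 1442)² = (-2073518/1431)² = 4299476896324/2047761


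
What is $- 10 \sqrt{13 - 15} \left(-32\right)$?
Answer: $320 i \sqrt{2} \approx 452.55 i$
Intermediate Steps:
$- 10 \sqrt{13 - 15} \left(-32\right) = - 10 \sqrt{-2} \left(-32\right) = - 10 i \sqrt{2} \left(-32\right) = 320 i \sqrt{2}$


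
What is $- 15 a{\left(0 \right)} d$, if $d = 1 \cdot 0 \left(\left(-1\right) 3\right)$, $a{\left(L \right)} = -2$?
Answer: $0$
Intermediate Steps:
$d = 0$ ($d = 0 \left(-3\right) = 0$)
$- 15 a{\left(0 \right)} d = \left(-15\right) \left(-2\right) 0 = 30 \cdot 0 = 0$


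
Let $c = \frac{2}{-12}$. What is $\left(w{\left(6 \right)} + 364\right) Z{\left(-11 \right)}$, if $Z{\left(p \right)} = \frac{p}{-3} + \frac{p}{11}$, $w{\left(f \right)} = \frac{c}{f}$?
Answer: $\frac{26206}{27} \approx 970.59$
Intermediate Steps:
$c = - \frac{1}{6}$ ($c = 2 \left(- \frac{1}{12}\right) = - \frac{1}{6} \approx -0.16667$)
$w{\left(f \right)} = - \frac{1}{6 f}$
$Z{\left(p \right)} = - \frac{8 p}{33}$ ($Z{\left(p \right)} = p \left(- \frac{1}{3}\right) + p \frac{1}{11} = - \frac{p}{3} + \frac{p}{11} = - \frac{8 p}{33}$)
$\left(w{\left(6 \right)} + 364\right) Z{\left(-11 \right)} = \left(- \frac{1}{6 \cdot 6} + 364\right) \left(\left(- \frac{8}{33}\right) \left(-11\right)\right) = \left(\left(- \frac{1}{6}\right) \frac{1}{6} + 364\right) \frac{8}{3} = \left(- \frac{1}{36} + 364\right) \frac{8}{3} = \frac{13103}{36} \cdot \frac{8}{3} = \frac{26206}{27}$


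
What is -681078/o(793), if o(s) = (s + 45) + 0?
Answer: -340539/419 ≈ -812.74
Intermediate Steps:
o(s) = 45 + s (o(s) = (45 + s) + 0 = 45 + s)
-681078/o(793) = -681078/(45 + 793) = -681078/838 = -681078*1/838 = -340539/419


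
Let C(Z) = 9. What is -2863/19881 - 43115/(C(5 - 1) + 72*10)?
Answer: -95472938/1610361 ≈ -59.287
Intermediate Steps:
-2863/19881 - 43115/(C(5 - 1) + 72*10) = -2863/19881 - 43115/(9 + 72*10) = -2863*1/19881 - 43115/(9 + 720) = -2863/19881 - 43115/729 = -95472938/1610361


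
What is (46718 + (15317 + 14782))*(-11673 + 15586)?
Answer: 300584921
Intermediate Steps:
(46718 + (15317 + 14782))*(-11673 + 15586) = (46718 + 30099)*3913 = 76817*3913 = 300584921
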